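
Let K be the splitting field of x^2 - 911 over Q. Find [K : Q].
[K : Q] = 2

f(x) = x^2 - 911 factors as (x - √911)(x + √911). The splitting field is K = Q(√911). Since 911 is squarefree and > 1, it is not a perfect square, so x^2 - 911 is irreducible over Q and [Q(√911) : Q] = 2. Hence [K : Q] = 2.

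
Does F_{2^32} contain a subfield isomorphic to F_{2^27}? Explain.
No: F_{2^27} is not a subfield of F_{2^32}

F_{p^m} embeds in F_{p^n} iff m | n. Here 27 ∤ 32 (since 32 = 1·27 + 5 with remainder 5 ≠ 0), so F_{2^27} is not a subfield of F_{2^32}. Equivalently: if it were, the tower law would give 27 = [F_{2^27}:F_2] dividing [F_{2^32}:F_2] = 32, contradiction.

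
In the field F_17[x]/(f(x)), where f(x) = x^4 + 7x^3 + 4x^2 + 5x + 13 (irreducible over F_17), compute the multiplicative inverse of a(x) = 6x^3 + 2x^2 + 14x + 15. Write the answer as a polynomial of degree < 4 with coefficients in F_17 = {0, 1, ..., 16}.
a(x)^(-1) ≡ 8x^3 + 8x^2 + 13x + 2 (mod f(x))

Since f is irreducible over F_17, F_17[x]/(f) is a field and a(x) ≠ 0 has an inverse. Apply the extended Euclidean algorithm to f(x) and a(x) in F_17[x]: f(x) = (3x + 3)·a(x) + (7x^2 + 3x + 2);  a(x) = (13x + 2)·(7x^2 + 3x + 2) + (16x + 11);  (7x^2 + 3x + 2) = (10x + 5)·(16x + 11) + (15). The last nonzero remainder is the constant 15 = gcd(f, a) in F_17. Back-substituting through the division chain expresses 15 = s(x)·a(x) + t(x)·f(x) with s(x) ≡ x^3 + x^2 + 8x + 13 (mod f), so (x^3 + x^2 + 8x + 13)·a(x) ≡ 15 (mod f). Multiplying by 15^(-1) ≡ 8 in F_17 gives a(x)^(-1) ≡ 8·(x^3 + x^2 + 8x + 13) ≡ 8x^3 + 8x^2 + 13x + 2 (mod f). Check: (6x^3 + 2x^2 + 14x + 15)·(8x^3 + 8x^2 + 13x + 2) = 14x^6 + 13x^5 + 2x^4 + 15x^3 + 2x + 13 ≡ 1 (mod x^4 + 7x^3 + 4x^2 + 5x + 13).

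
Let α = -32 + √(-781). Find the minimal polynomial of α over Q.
m_α(x) = x^2 + 64x + 1805

From α + 32 = √(-781), squaring gives (α + 32)^2 = -781, i.e. α^2 + 64α + 1024 = -781, so α^2 + 64α + 1805 = 0. The discriminant of x^2 + 64x + 1805 is (64)^2 - 4·(1805) = 4096 - 7220 = -3124, and 4·(-781) is not a perfect square in Q since -781 is squarefree and ≠ 1. Hence x^2 + 64x + 1805 is irreducible over Q and is the minimal polynomial of α.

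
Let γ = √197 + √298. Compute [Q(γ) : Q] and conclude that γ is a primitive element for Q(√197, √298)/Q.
[Q(γ) : Q] = 4 (equivalently, Q(γ) = Q(√197, √298))

Obviously Q(γ) ⊆ Q(√197, √298), and [Q(√197, √298):Q] = 4 (since 197, 298 are distinct squarefree integers > 1 with 58706 not a perfect square). To show equality we compute the minimal polynomial of γ. From γ = √197 + √298: γ^2 = 197 + 2√(58706) + 298 = 495 + 2√(58706), so γ^2 - 495 = 2√(58706); squaring, (γ^2 - 495)^2 = 4·58706, i.e. γ^4 - 990γ^2 + 245025 - 234824 = 0, i.e. γ^4 - 990γ^2 + 10201 = 0. So γ is a root of x^4 - 990x^2 + 10201. This polynomial is irreducible over Q: it has no rational root (each ±√197 ± √298 is irrational), and any factorization into two quadratics over Q would force √(58706) ∈ Q (pairing opposite roots) or √197, √298 ∈ Q (other pairings), all impossible. Hence [Q(γ):Q] = 4 = [Q(√197, √298):Q], so Q(γ) = Q(√197, √298).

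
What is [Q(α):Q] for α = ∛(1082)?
[Q(α):Q] = 3

The minimal polynomial of α is x^3 - 1082, irreducible over Q since 1082 is not a perfect cube (so x^3 - 1082 has no rational root). Hence [Q(α):Q] = deg(m_α) = 3.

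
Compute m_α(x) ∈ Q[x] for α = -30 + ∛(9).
m_α(x) = x^3 + 90x^2 + 2700x + 26991

Set β = α + 30 = ∛(9), so β^3 = 9. Then (α + 30)^3 - 9 = 0, i.e. α is a root of g(x) = (x + 30)^3 - 9 = x^3 + 90x^2 + 2700x + 26991. Since g(x) = h(x + 30) where h(x) = x^3 - 9, and h is irreducible over Q (because 9 is not a perfect cube, so h has no rational root, and a monic cubic with no rational root is irreducible), g is also irreducible (irreducibility is preserved under the substitution x → x + 30). Hence m_α(x) = x^3 + 90x^2 + 2700x + 26991.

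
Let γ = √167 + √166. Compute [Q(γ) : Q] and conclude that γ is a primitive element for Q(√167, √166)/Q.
[Q(γ) : Q] = 4 (equivalently, Q(γ) = Q(√167, √166))

Obviously Q(γ) ⊆ Q(√167, √166), and [Q(√167, √166):Q] = 4 (since 167, 166 are distinct squarefree integers > 1 with 27722 not a perfect square). To show equality we compute the minimal polynomial of γ. From γ = √167 + √166: γ^2 = 167 + 2√(27722) + 166 = 333 + 2√(27722), so γ^2 - 333 = 2√(27722); squaring, (γ^2 - 333)^2 = 4·27722, i.e. γ^4 - 666γ^2 + 110889 - 110888 = 0, i.e. γ^4 - 666γ^2 + 1 = 0. So γ is a root of x^4 - 666x^2 + 1. This polynomial is irreducible over Q: it has no rational root (each ±√167 ± √166 is irrational), and any factorization into two quadratics over Q would force √(27722) ∈ Q (pairing opposite roots) or √167, √166 ∈ Q (other pairings), all impossible. Hence [Q(γ):Q] = 4 = [Q(√167, √166):Q], so Q(γ) = Q(√167, √166).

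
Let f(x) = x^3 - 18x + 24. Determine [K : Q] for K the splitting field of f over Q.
[K : Q] = 6

By the rational root test, any rational root of the monic integer polynomial f(x) = x^3 - 18x + 24 must be an integer dividing the constant term 24, i.e. one of ±{1, 2, 3, 4, 6, 8, 12, 24}. Evaluating: f(1) = 7, f(-1) = 41, f(2) = -4, f(-2) = 52, f(3) = -3, f(-3) = 51, f(4) = 16, f(-4) = 32, f(6) = 132, f(-6) = -84, f(8) = 392, f(-8) = -344, f(12) = 1536, f(-12) = -1488, f(24) = 13416, f(-24) = -13368; none is 0, so f has no rational root and is therefore irreducible over Q (a cubic with no linear factor over a field is irreducible). For an irreducible cubic, the Galois group is A_3 or S_3 according as the discriminant disc(f) = -4a^3 - 27b^2 = -4·(-18)^3 - 27·(24)^2 = 7776 is or is not a square in Q. Here disc(f) = 7776 is not a perfect square in Q, so the Galois group of f over Q is not contained in A_3 and must be all of S_3. The splitting field has degree |S_3| = 6 over Q, so [K : Q] = 6.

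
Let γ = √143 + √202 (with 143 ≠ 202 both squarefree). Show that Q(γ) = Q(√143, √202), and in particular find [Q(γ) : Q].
[Q(γ) : Q] = 4 (equivalently, Q(γ) = Q(√143, √202))

Obviously Q(γ) ⊆ Q(√143, √202), and [Q(√143, √202):Q] = 4 (since 143, 202 are distinct squarefree integers > 1 with 28886 not a perfect square). To show equality we compute the minimal polynomial of γ. From γ = √143 + √202: γ^2 = 143 + 2√(28886) + 202 = 345 + 2√(28886), so γ^2 - 345 = 2√(28886); squaring, (γ^2 - 345)^2 = 4·28886, i.e. γ^4 - 690γ^2 + 119025 - 115544 = 0, i.e. γ^4 - 690γ^2 + 3481 = 0. So γ is a root of x^4 - 690x^2 + 3481. This polynomial is irreducible over Q: it has no rational root (each ±√143 ± √202 is irrational), and any factorization into two quadratics over Q would force √(28886) ∈ Q (pairing opposite roots) or √143, √202 ∈ Q (other pairings), all impossible. Hence [Q(γ):Q] = 4 = [Q(√143, √202):Q], so Q(γ) = Q(√143, √202).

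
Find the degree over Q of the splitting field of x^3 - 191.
[K : Q] = 6

The roots of x^3 - 191 are ∛191, ω∛191, ω^2∛191 where ω = e^(2πi/3) is a primitive cube root of unity, so K = Q(∛191, ω). Now [Q(∛191):Q] = 3 (since 191 is not a perfect cube, x^3 - 191 is irreducible) and [Q(ω):Q] = 2. Both 2 and 3 divide [K:Q], and [K:Q] ≤ 3·2 = 6, so [K:Q] = 6. (Equivalently: Q(∛191) ⊂ R but ω ∉ R, so [K : Q(∛191)] = 2.)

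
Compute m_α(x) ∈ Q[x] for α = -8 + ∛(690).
m_α(x) = x^3 + 24x^2 + 192x - 178

Set β = α + 8 = ∛(690), so β^3 = 690. Then (α + 8)^3 - 690 = 0, i.e. α is a root of g(x) = (x + 8)^3 - 690 = x^3 + 24x^2 + 192x - 178. Since g(x) = h(x + 8) where h(x) = x^3 - 690, and h is irreducible over Q (because 690 is not a perfect cube, so h has no rational root, and a monic cubic with no rational root is irreducible), g is also irreducible (irreducibility is preserved under the substitution x → x + 8). Hence m_α(x) = x^3 + 24x^2 + 192x - 178.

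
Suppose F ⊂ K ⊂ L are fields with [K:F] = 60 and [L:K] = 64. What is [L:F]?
[L:F] = 3840

The tower law says that for any tower of field extensions F ⊂ K ⊂ L with finite degrees, [L:F] = [L:K] · [K:F]. Here this gives [L:F] = 64 · 60 = 3840.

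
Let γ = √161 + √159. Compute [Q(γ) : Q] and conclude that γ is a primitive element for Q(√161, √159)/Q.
[Q(γ) : Q] = 4 (equivalently, Q(γ) = Q(√161, √159))

Obviously Q(γ) ⊆ Q(√161, √159), and [Q(√161, √159):Q] = 4 (since 161, 159 are distinct squarefree integers > 1 with 25599 not a perfect square). To show equality we compute the minimal polynomial of γ. From γ = √161 + √159: γ^2 = 161 + 2√(25599) + 159 = 320 + 2√(25599), so γ^2 - 320 = 2√(25599); squaring, (γ^2 - 320)^2 = 4·25599, i.e. γ^4 - 640γ^2 + 102400 - 102396 = 0, i.e. γ^4 - 640γ^2 + 4 = 0. So γ is a root of x^4 - 640x^2 + 4. This polynomial is irreducible over Q: it has no rational root (each ±√161 ± √159 is irrational), and any factorization into two quadratics over Q would force √(25599) ∈ Q (pairing opposite roots) or √161, √159 ∈ Q (other pairings), all impossible. Hence [Q(γ):Q] = 4 = [Q(√161, √159):Q], so Q(γ) = Q(√161, √159).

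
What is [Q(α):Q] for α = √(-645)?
[Q(α):Q] = 2

[Q(α):Q] equals the degree of the minimal polynomial of α. Here α^2 = -645 and x^2 + 645 is irreducible (d = -645 is squarefree, ≠ 1, hence not a square), so deg(m_α) = 2. Thus [Q(α):Q] = 2.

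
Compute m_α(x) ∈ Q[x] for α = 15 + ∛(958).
m_α(x) = x^3 - 45x^2 + 675x - 4333

Set β = α - 15 = ∛(958), so β^3 = 958. Then (α - 15)^3 - 958 = 0, i.e. α is a root of g(x) = (x - 15)^3 - 958 = x^3 - 45x^2 + 675x - 4333. Since g(x) = h(x - 15) where h(x) = x^3 - 958, and h is irreducible over Q (because 958 is not a perfect cube, so h has no rational root, and a monic cubic with no rational root is irreducible), g is also irreducible (irreducibility is preserved under the substitution x → x - 15). Hence m_α(x) = x^3 - 45x^2 + 675x - 4333.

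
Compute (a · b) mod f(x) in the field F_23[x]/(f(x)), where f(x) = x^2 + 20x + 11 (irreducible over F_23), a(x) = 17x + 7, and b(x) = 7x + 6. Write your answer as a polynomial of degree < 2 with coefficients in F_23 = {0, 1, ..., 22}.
a · b ≡ 2x + 21 (mod f(x))

Multiply in F_23[x]: a(x)·b(x) = (17x + 7)·(7x + 6) = 4x^2 + 13x + 19. This has degree ≥ 2, so divide by f(x) over F_23: 4x^2 + 13x + 19 = (4)·(x^2 + 20x + 11) + (2x + 21). Hence a·b ≡ 2x + 21 (mod f). (F_23[x]/(f) is a field with 23^2 = 529 elements since f is irreducible of degree 2.)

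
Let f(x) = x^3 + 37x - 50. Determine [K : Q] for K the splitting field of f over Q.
[K : Q] = 6

By the rational root test, any rational root of the monic integer polynomial f(x) = x^3 + 37x - 50 must be an integer dividing the constant term -50, i.e. one of ±{1, 2, 5, 10, 25, 50}. Evaluating: f(1) = -12, f(-1) = -88, f(2) = 32, f(-2) = -132, f(5) = 260, f(-5) = -360, f(10) = 1320, f(-10) = -1420, f(25) = 16500, f(-25) = -16600, f(50) = 126800, f(-50) = -126900; none is 0, so f has no rational root and is therefore irreducible over Q (a cubic with no linear factor over a field is irreducible). For an irreducible cubic, the Galois group is A_3 or S_3 according as the discriminant disc(f) = -4a^3 - 27b^2 = -4·(37)^3 - 27·(-50)^2 = -270112 is or is not a square in Q. Here disc(f) = -270112 is not a perfect square in Q, so the Galois group of f over Q is not contained in A_3 and must be all of S_3. The splitting field has degree |S_3| = 6 over Q, so [K : Q] = 6.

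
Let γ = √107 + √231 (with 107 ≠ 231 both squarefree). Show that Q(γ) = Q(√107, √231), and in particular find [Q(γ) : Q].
[Q(γ) : Q] = 4 (equivalently, Q(γ) = Q(√107, √231))

Obviously Q(γ) ⊆ Q(√107, √231), and [Q(√107, √231):Q] = 4 (since 107, 231 are distinct squarefree integers > 1 with 24717 not a perfect square). To show equality we compute the minimal polynomial of γ. From γ = √107 + √231: γ^2 = 107 + 2√(24717) + 231 = 338 + 2√(24717), so γ^2 - 338 = 2√(24717); squaring, (γ^2 - 338)^2 = 4·24717, i.e. γ^4 - 676γ^2 + 114244 - 98868 = 0, i.e. γ^4 - 676γ^2 + 15376 = 0. So γ is a root of x^4 - 676x^2 + 15376. This polynomial is irreducible over Q: it has no rational root (each ±√107 ± √231 is irrational), and any factorization into two quadratics over Q would force √(24717) ∈ Q (pairing opposite roots) or √107, √231 ∈ Q (other pairings), all impossible. Hence [Q(γ):Q] = 4 = [Q(√107, √231):Q], so Q(γ) = Q(√107, √231).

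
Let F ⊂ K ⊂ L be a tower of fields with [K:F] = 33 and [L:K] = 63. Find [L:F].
[L:F] = 2079

The tower law says that for any tower of field extensions F ⊂ K ⊂ L with finite degrees, [L:F] = [L:K] · [K:F]. Here this gives [L:F] = 63 · 33 = 2079.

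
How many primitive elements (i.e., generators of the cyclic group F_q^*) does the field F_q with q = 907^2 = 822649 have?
There are φ(822648) = 271200 primitive elements

F_q^* is cyclic of order q - 1 = 822648. A cyclic group of order m has exactly φ(m) generators. Here m = 822648 = 2^3 · 3 · 151 · 227, so the number of primitive elements is φ(822648) = 271200.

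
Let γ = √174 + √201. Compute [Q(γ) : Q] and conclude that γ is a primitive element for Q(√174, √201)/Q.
[Q(γ) : Q] = 4 (equivalently, Q(γ) = Q(√174, √201))

Obviously Q(γ) ⊆ Q(√174, √201), and [Q(√174, √201):Q] = 4 (since 174, 201 are distinct squarefree integers > 1 with 34974 not a perfect square). To show equality we compute the minimal polynomial of γ. From γ = √174 + √201: γ^2 = 174 + 2√(34974) + 201 = 375 + 2√(34974), so γ^2 - 375 = 2√(34974); squaring, (γ^2 - 375)^2 = 4·34974, i.e. γ^4 - 750γ^2 + 140625 - 139896 = 0, i.e. γ^4 - 750γ^2 + 729 = 0. So γ is a root of x^4 - 750x^2 + 729. This polynomial is irreducible over Q: it has no rational root (each ±√174 ± √201 is irrational), and any factorization into two quadratics over Q would force √(34974) ∈ Q (pairing opposite roots) or √174, √201 ∈ Q (other pairings), all impossible. Hence [Q(γ):Q] = 4 = [Q(√174, √201):Q], so Q(γ) = Q(√174, √201).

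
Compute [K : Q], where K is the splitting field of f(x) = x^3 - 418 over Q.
[K : Q] = 6

The roots of x^3 - 418 are ∛418, ω∛418, ω^2∛418 where ω = e^(2πi/3) is a primitive cube root of unity, so K = Q(∛418, ω). Now [Q(∛418):Q] = 3 (since 418 is not a perfect cube, x^3 - 418 is irreducible) and [Q(ω):Q] = 2. Both 2 and 3 divide [K:Q], and [K:Q] ≤ 3·2 = 6, so [K:Q] = 6. (Equivalently: Q(∛418) ⊂ R but ω ∉ R, so [K : Q(∛418)] = 2.)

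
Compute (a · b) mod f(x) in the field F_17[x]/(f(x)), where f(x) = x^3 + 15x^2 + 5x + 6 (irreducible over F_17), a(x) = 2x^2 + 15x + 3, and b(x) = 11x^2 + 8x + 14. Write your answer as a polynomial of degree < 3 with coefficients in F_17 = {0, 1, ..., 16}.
a · b ≡ 11x^2 + 14x + 1 (mod f(x))

Multiply in F_17[x]: a(x)·b(x) = (2x^2 + 15x + 3)·(11x^2 + 8x + 14) = 5x^4 + 11x^3 + 11x^2 + 13x + 8. This has degree ≥ 3, so divide by f(x) over F_17: 5x^4 + 11x^3 + 11x^2 + 13x + 8 = (5x + 4)·(x^3 + 15x^2 + 5x + 6) + (11x^2 + 14x + 1). Hence a·b ≡ 11x^2 + 14x + 1 (mod f). (F_17[x]/(f) is a field with 17^3 = 4913 elements since f is irreducible of degree 3.)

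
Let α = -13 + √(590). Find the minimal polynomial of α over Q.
m_α(x) = x^2 + 26x - 421

From α + 13 = √(590), squaring gives (α + 13)^2 = 590, i.e. α^2 + 26α + 169 = 590, so α^2 + 26α - 421 = 0. The discriminant of x^2 + 26x - 421 is (26)^2 - 4·(-421) = 676 + 1684 = 2360, and 4·(590) is not a perfect square in Q since 590 is squarefree and ≠ 1. Hence x^2 + 26x - 421 is irreducible over Q and is the minimal polynomial of α.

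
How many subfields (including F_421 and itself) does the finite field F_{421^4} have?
F_{421^4} has 3 subfields

The subfields of F_{p^n} are exactly the fields F_{p^d} for d | n (each is the fixed field of the unique index-d subgroup of Gal(F_{p^n}/F_p) ≅ Z/nZ). The divisors of n = 4 are {1, 2, 4}, giving 3 subfields: F_{421^1}, F_{421^2}, F_{421^4}.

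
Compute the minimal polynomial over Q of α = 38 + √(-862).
m_α(x) = x^2 - 76x + 2306

From α - 38 = √(-862), squaring gives (α - 38)^2 = -862, i.e. α^2 - 76α + 1444 = -862, so α^2 - 76α + 2306 = 0. The discriminant of x^2 - 76x + 2306 is (-76)^2 - 4·(2306) = 5776 - 9224 = -3448, and 4·(-862) is not a perfect square in Q since -862 is squarefree and ≠ 1. Hence x^2 - 76x + 2306 is irreducible over Q and is the minimal polynomial of α.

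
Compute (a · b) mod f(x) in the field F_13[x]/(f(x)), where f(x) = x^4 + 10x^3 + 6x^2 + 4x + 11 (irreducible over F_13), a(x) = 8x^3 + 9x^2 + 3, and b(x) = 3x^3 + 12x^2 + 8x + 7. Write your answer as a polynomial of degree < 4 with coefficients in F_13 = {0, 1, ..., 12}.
a · b ≡ 8x^3 + 5x^2 + 3x + 12 (mod f(x))

Multiply in F_13[x]: a(x)·b(x) = (8x^3 + 9x^2 + 3)·(3x^3 + 12x^2 + 8x + 7) = 11x^6 + 6x^5 + 3x^4 + 7x^3 + 8x^2 + 11x + 8. This has degree ≥ 4, so divide by f(x) over F_13: 11x^6 + 6x^5 + 3x^4 + 7x^3 + 8x^2 + 11x + 8 = (11x^2 + 2)·(x^4 + 10x^3 + 6x^2 + 4x + 11) + (8x^3 + 5x^2 + 3x + 12). Hence a·b ≡ 8x^3 + 5x^2 + 3x + 12 (mod f). (F_13[x]/(f) is a field with 13^4 = 28561 elements since f is irreducible of degree 4.)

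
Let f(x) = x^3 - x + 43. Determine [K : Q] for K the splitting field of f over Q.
[K : Q] = 6

By the rational root test, any rational root of the monic integer polynomial f(x) = x^3 - x + 43 must be an integer dividing the constant term 43, i.e. one of ±{1, 43}. Evaluating: f(1) = 43, f(-1) = 43, f(43) = 79507, f(-43) = -79421; none is 0, so f has no rational root and is therefore irreducible over Q (a cubic with no linear factor over a field is irreducible). For an irreducible cubic, the Galois group is A_3 or S_3 according as the discriminant disc(f) = -4a^3 - 27b^2 = -4·(-1)^3 - 27·(43)^2 = -49919 is or is not a square in Q. Here disc(f) = -49919 is not a perfect square in Q, so the Galois group of f over Q is not contained in A_3 and must be all of S_3. The splitting field has degree |S_3| = 6 over Q, so [K : Q] = 6.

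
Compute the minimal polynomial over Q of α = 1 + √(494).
m_α(x) = x^2 - 2x - 493

From α - 1 = √(494), squaring gives (α - 1)^2 = 494, i.e. α^2 - 2α + 1 = 494, so α^2 - 2α - 493 = 0. The discriminant of x^2 - 2x - 493 is (-2)^2 - 4·(-493) = 4 + 1972 = 1976, and 4·(494) is not a perfect square in Q since 494 is squarefree and ≠ 1. Hence x^2 - 2x - 493 is irreducible over Q and is the minimal polynomial of α.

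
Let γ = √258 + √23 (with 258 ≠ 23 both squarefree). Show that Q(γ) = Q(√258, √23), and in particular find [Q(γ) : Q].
[Q(γ) : Q] = 4 (equivalently, Q(γ) = Q(√258, √23))

Obviously Q(γ) ⊆ Q(√258, √23), and [Q(√258, √23):Q] = 4 (since 258, 23 are distinct squarefree integers > 1 with 5934 not a perfect square). To show equality we compute the minimal polynomial of γ. From γ = √258 + √23: γ^2 = 258 + 2√(5934) + 23 = 281 + 2√(5934), so γ^2 - 281 = 2√(5934); squaring, (γ^2 - 281)^2 = 4·5934, i.e. γ^4 - 562γ^2 + 78961 - 23736 = 0, i.e. γ^4 - 562γ^2 + 55225 = 0. So γ is a root of x^4 - 562x^2 + 55225. This polynomial is irreducible over Q: it has no rational root (each ±√258 ± √23 is irrational), and any factorization into two quadratics over Q would force √(5934) ∈ Q (pairing opposite roots) or √258, √23 ∈ Q (other pairings), all impossible. Hence [Q(γ):Q] = 4 = [Q(√258, √23):Q], so Q(γ) = Q(√258, √23).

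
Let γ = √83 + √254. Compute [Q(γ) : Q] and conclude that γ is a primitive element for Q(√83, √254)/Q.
[Q(γ) : Q] = 4 (equivalently, Q(γ) = Q(√83, √254))

Obviously Q(γ) ⊆ Q(√83, √254), and [Q(√83, √254):Q] = 4 (since 83, 254 are distinct squarefree integers > 1 with 21082 not a perfect square). To show equality we compute the minimal polynomial of γ. From γ = √83 + √254: γ^2 = 83 + 2√(21082) + 254 = 337 + 2√(21082), so γ^2 - 337 = 2√(21082); squaring, (γ^2 - 337)^2 = 4·21082, i.e. γ^4 - 674γ^2 + 113569 - 84328 = 0, i.e. γ^4 - 674γ^2 + 29241 = 0. So γ is a root of x^4 - 674x^2 + 29241. This polynomial is irreducible over Q: it has no rational root (each ±√83 ± √254 is irrational), and any factorization into two quadratics over Q would force √(21082) ∈ Q (pairing opposite roots) or √83, √254 ∈ Q (other pairings), all impossible. Hence [Q(γ):Q] = 4 = [Q(√83, √254):Q], so Q(γ) = Q(√83, √254).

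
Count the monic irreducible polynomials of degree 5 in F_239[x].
There are 155962252992 monic irreducible polynomials of degree 5 over F_239

Each element of F_{239^5} that lies in no proper subfield is a root of exactly one monic irreducible of degree 5 over F_239, and each such polynomial has 5 distinct roots in F_{239^5}. By Möbius inversion the count is N_239(5) = (1/5) Σ_{d|5} μ(5/d) · 239^d = (1/5)(μ(5)·239^1 + μ(1)·239^5) = 779811264960/5 = 155962252992.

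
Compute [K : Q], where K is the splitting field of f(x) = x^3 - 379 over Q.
[K : Q] = 6

The roots of x^3 - 379 are ∛379, ω∛379, ω^2∛379 where ω = e^(2πi/3) is a primitive cube root of unity, so K = Q(∛379, ω). Now [Q(∛379):Q] = 3 (since 379 is not a perfect cube, x^3 - 379 is irreducible) and [Q(ω):Q] = 2. Both 2 and 3 divide [K:Q], and [K:Q] ≤ 3·2 = 6, so [K:Q] = 6. (Equivalently: Q(∛379) ⊂ R but ω ∉ R, so [K : Q(∛379)] = 2.)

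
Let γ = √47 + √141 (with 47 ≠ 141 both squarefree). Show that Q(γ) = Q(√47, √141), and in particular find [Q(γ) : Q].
[Q(γ) : Q] = 4 (equivalently, Q(γ) = Q(√47, √141))

Obviously Q(γ) ⊆ Q(√47, √141), and [Q(√47, √141):Q] = 4 (since 47, 141 are distinct squarefree integers > 1 with 6627 not a perfect square). To show equality we compute the minimal polynomial of γ. From γ = √47 + √141: γ^2 = 47 + 2√(6627) + 141 = 188 + 2√(6627), so γ^2 - 188 = 2√(6627); squaring, (γ^2 - 188)^2 = 4·6627, i.e. γ^4 - 376γ^2 + 35344 - 26508 = 0, i.e. γ^4 - 376γ^2 + 8836 = 0. So γ is a root of x^4 - 376x^2 + 8836. This polynomial is irreducible over Q: it has no rational root (each ±√47 ± √141 is irrational), and any factorization into two quadratics over Q would force √(6627) ∈ Q (pairing opposite roots) or √47, √141 ∈ Q (other pairings), all impossible. Hence [Q(γ):Q] = 4 = [Q(√47, √141):Q], so Q(γ) = Q(√47, √141).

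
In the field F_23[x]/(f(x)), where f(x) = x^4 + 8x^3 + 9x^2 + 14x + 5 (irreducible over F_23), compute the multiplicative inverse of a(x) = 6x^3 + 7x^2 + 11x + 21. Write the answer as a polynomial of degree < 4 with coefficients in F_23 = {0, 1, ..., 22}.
a(x)^(-1) ≡ 8x^3 + 22x^2 + 6x + 18 (mod f(x))

Since f is irreducible over F_23, F_23[x]/(f) is a field and a(x) ≠ 0 has an inverse. Apply the extended Euclidean algorithm to f(x) and a(x) in F_23[x]: f(x) = (4x + 12)·a(x) + (19x^2 + 5x + 6);  a(x) = (10x + 5)·(19x^2 + 5x + 6) + (18x + 14);  (19x^2 + 5x + 6) = (10x + 4)·(18x + 14) + (19). The last nonzero remainder is the constant 19 = gcd(f, a) in F_23. Back-substituting through the division chain expresses 19 = s(x)·a(x) + t(x)·f(x) with s(x) ≡ 14x^3 + 4x^2 + 22x + 20 (mod f), so (14x^3 + 4x^2 + 22x + 20)·a(x) ≡ 19 (mod f). Multiplying by 19^(-1) ≡ 17 in F_23 gives a(x)^(-1) ≡ 17·(14x^3 + 4x^2 + 22x + 20) ≡ 8x^3 + 22x^2 + 6x + 18 (mod f). Check: (6x^3 + 7x^2 + 11x + 21)·(8x^3 + 22x^2 + 6x + 18) = 2x^6 + 4x^5 + 2x^4 + 8x^3 + 10x^2 + 2x + 10 ≡ 1 (mod x^4 + 8x^3 + 9x^2 + 14x + 5).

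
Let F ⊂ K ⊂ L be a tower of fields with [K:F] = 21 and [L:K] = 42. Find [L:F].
[L:F] = 882

The tower law says that for any tower of field extensions F ⊂ K ⊂ L with finite degrees, [L:F] = [L:K] · [K:F]. Here this gives [L:F] = 42 · 21 = 882.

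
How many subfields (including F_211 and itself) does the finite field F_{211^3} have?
F_{211^3} has 2 subfields

The subfields of F_{p^n} are exactly the fields F_{p^d} for d | n (each is the fixed field of the unique index-d subgroup of Gal(F_{p^n}/F_p) ≅ Z/nZ). The divisors of n = 3 are {1, 3}, giving 2 subfields: F_{211^1}, F_{211^3}.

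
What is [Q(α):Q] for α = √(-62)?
[Q(α):Q] = 2

[Q(α):Q] equals the degree of the minimal polynomial of α. Here α^2 = -62 and x^2 + 62 is irreducible (d = -62 is squarefree, ≠ 1, hence not a square), so deg(m_α) = 2. Thus [Q(α):Q] = 2.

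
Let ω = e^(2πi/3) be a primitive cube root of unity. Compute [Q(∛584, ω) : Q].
[Q(∛584, ω) : Q] = 6

[Q(∛584):Q] = 3 (min poly x^3 - 584, irreducible since 584 is not a perfect cube). [Q(ω):Q] = 2 (min poly x^2 + x + 1). Since Q(∛584) ⊂ R and ω ∉ R, we have ω ∉ Q(∛584), so x^2 + x + 1 remains irreducible over Q(∛584) and [Q(∛584, ω) : Q(∛584)] = 2. By the tower law, [Q(∛584, ω) : Q] = 3 · 2 = 6. (In fact Q(∛584, ω) is the splitting field of x^3 - 584 over Q.)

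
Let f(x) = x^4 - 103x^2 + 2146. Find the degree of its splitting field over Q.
[K : Q] = 4

Solving the quadratic in x^2: x^2 = (103 ± √(103^2 - 4·2146))/2 = (103 ± √2025)/2 = (103 ± 45)/2, giving x^2 = 74 or x^2 = 29. So f(x) = (x^2 - 74)(x^2 - 29) and the roots of f are ±√74, ±√29. Hence the splitting field is K = Q(√74, √29). Since 74 and 29 are distinct squarefree integers > 1, their product 2146 is not a perfect square, so √29 ∉ Q(√74). By the tower law [K:Q] = [Q(√74,√29):Q(√74)] · [Q(√74):Q] = 2 · 2 = 4.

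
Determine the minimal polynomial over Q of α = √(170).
m_α(x) = x^2 - 170

α satisfies α^2 - 170 = 0, so x^2 - 170 annihilates α. Since d = 170 is squarefree and ≠ 1, it is not a perfect square in Q, so x^2 - 170 has no rational root and is therefore irreducible over Q (a degree-2 polynomial over a field is irreducible iff it has no root). Hence m_α(x) = x^2 - 170.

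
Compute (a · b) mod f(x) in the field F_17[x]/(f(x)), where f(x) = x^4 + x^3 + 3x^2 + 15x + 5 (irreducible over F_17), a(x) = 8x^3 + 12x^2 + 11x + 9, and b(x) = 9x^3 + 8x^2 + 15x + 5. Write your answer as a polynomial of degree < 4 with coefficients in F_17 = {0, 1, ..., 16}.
a · b ≡ 13x^3 + 4x^2 + 11x + 16 (mod f(x))

Multiply in F_17[x]: a(x)·b(x) = (8x^3 + 12x^2 + 11x + 9)·(9x^3 + 8x^2 + 15x + 5) = 4x^6 + 2x^5 + 9x^4 + 15x^3 + 8x^2 + 3x + 11. This has degree ≥ 4, so divide by f(x) over F_17: 4x^6 + 2x^5 + 9x^4 + 15x^3 + 8x^2 + 3x + 11 = (4x^2 + 15x + 16)·(x^4 + x^3 + 3x^2 + 15x + 5) + (13x^3 + 4x^2 + 11x + 16). Hence a·b ≡ 13x^3 + 4x^2 + 11x + 16 (mod f). (F_17[x]/(f) is a field with 17^4 = 83521 elements since f is irreducible of degree 4.)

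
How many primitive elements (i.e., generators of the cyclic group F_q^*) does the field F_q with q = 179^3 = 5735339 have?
There are φ(5735338) = 2429856 primitive elements

F_q^* is cyclic of order q - 1 = 5735338. A cyclic group of order m has exactly φ(m) generators. Here m = 5735338 = 2 · 7 · 89 · 4603, so the number of primitive elements is φ(5735338) = 2429856.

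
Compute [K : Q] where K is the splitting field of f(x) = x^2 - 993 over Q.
[K : Q] = 2

f(x) = x^2 - 993 factors as (x - √993)(x + √993). The splitting field is K = Q(√993). Since 993 is squarefree and > 1, it is not a perfect square, so x^2 - 993 is irreducible over Q and [Q(√993) : Q] = 2. Hence [K : Q] = 2.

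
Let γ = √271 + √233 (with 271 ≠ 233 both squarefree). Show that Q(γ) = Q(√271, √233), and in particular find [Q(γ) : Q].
[Q(γ) : Q] = 4 (equivalently, Q(γ) = Q(√271, √233))

Obviously Q(γ) ⊆ Q(√271, √233), and [Q(√271, √233):Q] = 4 (since 271, 233 are distinct squarefree integers > 1 with 63143 not a perfect square). To show equality we compute the minimal polynomial of γ. From γ = √271 + √233: γ^2 = 271 + 2√(63143) + 233 = 504 + 2√(63143), so γ^2 - 504 = 2√(63143); squaring, (γ^2 - 504)^2 = 4·63143, i.e. γ^4 - 1008γ^2 + 254016 - 252572 = 0, i.e. γ^4 - 1008γ^2 + 1444 = 0. So γ is a root of x^4 - 1008x^2 + 1444. This polynomial is irreducible over Q: it has no rational root (each ±√271 ± √233 is irrational), and any factorization into two quadratics over Q would force √(63143) ∈ Q (pairing opposite roots) or √271, √233 ∈ Q (other pairings), all impossible. Hence [Q(γ):Q] = 4 = [Q(√271, √233):Q], so Q(γ) = Q(√271, √233).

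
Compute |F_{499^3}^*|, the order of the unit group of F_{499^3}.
|F_{499^3}^*| = 124251498

F_{499^3} has 499^3 = 124251499 elements; its multiplicative group consists of all nonzero elements, so |F_{499^3}^*| = 124251499 - 1 = 124251498. (It is cyclic since any finite subgroup of the multiplicative group of a field is cyclic.)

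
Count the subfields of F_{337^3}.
F_{337^3} has 2 subfields

The subfields of F_{p^n} are exactly the fields F_{p^d} for d | n (each is the fixed field of the unique index-d subgroup of Gal(F_{p^n}/F_p) ≅ Z/nZ). The divisors of n = 3 are {1, 3}, giving 2 subfields: F_{337^1}, F_{337^3}.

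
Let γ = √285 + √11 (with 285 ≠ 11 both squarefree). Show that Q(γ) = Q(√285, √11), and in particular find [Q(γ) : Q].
[Q(γ) : Q] = 4 (equivalently, Q(γ) = Q(√285, √11))

Obviously Q(γ) ⊆ Q(√285, √11), and [Q(√285, √11):Q] = 4 (since 285, 11 are distinct squarefree integers > 1 with 3135 not a perfect square). To show equality we compute the minimal polynomial of γ. From γ = √285 + √11: γ^2 = 285 + 2√(3135) + 11 = 296 + 2√(3135), so γ^2 - 296 = 2√(3135); squaring, (γ^2 - 296)^2 = 4·3135, i.e. γ^4 - 592γ^2 + 87616 - 12540 = 0, i.e. γ^4 - 592γ^2 + 75076 = 0. So γ is a root of x^4 - 592x^2 + 75076. This polynomial is irreducible over Q: it has no rational root (each ±√285 ± √11 is irrational), and any factorization into two quadratics over Q would force √(3135) ∈ Q (pairing opposite roots) or √285, √11 ∈ Q (other pairings), all impossible. Hence [Q(γ):Q] = 4 = [Q(√285, √11):Q], so Q(γ) = Q(√285, √11).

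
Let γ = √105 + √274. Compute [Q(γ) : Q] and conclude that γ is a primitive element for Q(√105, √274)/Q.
[Q(γ) : Q] = 4 (equivalently, Q(γ) = Q(√105, √274))

Obviously Q(γ) ⊆ Q(√105, √274), and [Q(√105, √274):Q] = 4 (since 105, 274 are distinct squarefree integers > 1 with 28770 not a perfect square). To show equality we compute the minimal polynomial of γ. From γ = √105 + √274: γ^2 = 105 + 2√(28770) + 274 = 379 + 2√(28770), so γ^2 - 379 = 2√(28770); squaring, (γ^2 - 379)^2 = 4·28770, i.e. γ^4 - 758γ^2 + 143641 - 115080 = 0, i.e. γ^4 - 758γ^2 + 28561 = 0. So γ is a root of x^4 - 758x^2 + 28561. This polynomial is irreducible over Q: it has no rational root (each ±√105 ± √274 is irrational), and any factorization into two quadratics over Q would force √(28770) ∈ Q (pairing opposite roots) or √105, √274 ∈ Q (other pairings), all impossible. Hence [Q(γ):Q] = 4 = [Q(√105, √274):Q], so Q(γ) = Q(√105, √274).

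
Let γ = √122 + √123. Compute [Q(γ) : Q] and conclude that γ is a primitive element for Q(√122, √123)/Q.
[Q(γ) : Q] = 4 (equivalently, Q(γ) = Q(√122, √123))

Obviously Q(γ) ⊆ Q(√122, √123), and [Q(√122, √123):Q] = 4 (since 122, 123 are distinct squarefree integers > 1 with 15006 not a perfect square). To show equality we compute the minimal polynomial of γ. From γ = √122 + √123: γ^2 = 122 + 2√(15006) + 123 = 245 + 2√(15006), so γ^2 - 245 = 2√(15006); squaring, (γ^2 - 245)^2 = 4·15006, i.e. γ^4 - 490γ^2 + 60025 - 60024 = 0, i.e. γ^4 - 490γ^2 + 1 = 0. So γ is a root of x^4 - 490x^2 + 1. This polynomial is irreducible over Q: it has no rational root (each ±√122 ± √123 is irrational), and any factorization into two quadratics over Q would force √(15006) ∈ Q (pairing opposite roots) or √122, √123 ∈ Q (other pairings), all impossible. Hence [Q(γ):Q] = 4 = [Q(√122, √123):Q], so Q(γ) = Q(√122, √123).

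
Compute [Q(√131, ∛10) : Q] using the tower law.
[Q(√131, ∛10) : Q] = 6

Let L = Q(√131, ∛10). Since Q(√131) ⊂ L and [Q(√131):Q] = 2, the tower law gives 2 | [L:Q]. Likewise Q(∛10) ⊂ L with [Q(∛10):Q] = 3 (because 10 is not a perfect cube), so 3 | [L:Q]. As gcd(2,3) = 1, [L:Q] is divisible by 6. Conversely L is generated over Q by √131 and ∛10, so [L:Q] ≤ 2·3 = 6. Therefore [Q(√131, ∛10) : Q] = 6.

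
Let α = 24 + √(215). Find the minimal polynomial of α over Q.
m_α(x) = x^2 - 48x + 361

From α - 24 = √(215), squaring gives (α - 24)^2 = 215, i.e. α^2 - 48α + 576 = 215, so α^2 - 48α + 361 = 0. The discriminant of x^2 - 48x + 361 is (-48)^2 - 4·(361) = 2304 - 1444 = 860, and 4·(215) is not a perfect square in Q since 215 is squarefree and ≠ 1. Hence x^2 - 48x + 361 is irreducible over Q and is the minimal polynomial of α.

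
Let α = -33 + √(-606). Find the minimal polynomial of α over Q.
m_α(x) = x^2 + 66x + 1695

From α + 33 = √(-606), squaring gives (α + 33)^2 = -606, i.e. α^2 + 66α + 1089 = -606, so α^2 + 66α + 1695 = 0. The discriminant of x^2 + 66x + 1695 is (66)^2 - 4·(1695) = 4356 - 6780 = -2424, and 4·(-606) is not a perfect square in Q since -606 is squarefree and ≠ 1. Hence x^2 + 66x + 1695 is irreducible over Q and is the minimal polynomial of α.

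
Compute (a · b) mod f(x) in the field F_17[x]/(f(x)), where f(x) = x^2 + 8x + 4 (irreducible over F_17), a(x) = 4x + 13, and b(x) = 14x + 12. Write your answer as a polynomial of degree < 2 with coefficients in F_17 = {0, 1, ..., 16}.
a · b ≡ 3x (mod f(x))

Multiply in F_17[x]: a(x)·b(x) = (4x + 13)·(14x + 12) = 5x^2 + 9x + 3. This has degree ≥ 2, so divide by f(x) over F_17: 5x^2 + 9x + 3 = (5)·(x^2 + 8x + 4) + (3x). Hence a·b ≡ 3x (mod f). (F_17[x]/(f) is a field with 17^2 = 289 elements since f is irreducible of degree 2.)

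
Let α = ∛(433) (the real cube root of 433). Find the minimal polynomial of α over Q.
m_α(x) = x^3 - 433

α satisfies α^3 = 433, so x^3 - 433 annihilates α. By the rational root test, a rational root p/q (in lowest terms) of x^3 - 433 would satisfy p^3 = 433 q^3, forcing q = 1 and p^3 = 433; but 433 is not a perfect cube, contradiction. A monic cubic over Q with no rational root is irreducible (any nontrivial factorization would include a linear factor). Hence x^3 - 433 is the minimal polynomial of α, and in particular [Q(α):Q] = 3.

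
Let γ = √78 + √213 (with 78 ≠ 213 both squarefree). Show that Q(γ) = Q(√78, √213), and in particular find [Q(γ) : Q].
[Q(γ) : Q] = 4 (equivalently, Q(γ) = Q(√78, √213))

Obviously Q(γ) ⊆ Q(√78, √213), and [Q(√78, √213):Q] = 4 (since 78, 213 are distinct squarefree integers > 1 with 16614 not a perfect square). To show equality we compute the minimal polynomial of γ. From γ = √78 + √213: γ^2 = 78 + 2√(16614) + 213 = 291 + 2√(16614), so γ^2 - 291 = 2√(16614); squaring, (γ^2 - 291)^2 = 4·16614, i.e. γ^4 - 582γ^2 + 84681 - 66456 = 0, i.e. γ^4 - 582γ^2 + 18225 = 0. So γ is a root of x^4 - 582x^2 + 18225. This polynomial is irreducible over Q: it has no rational root (each ±√78 ± √213 is irrational), and any factorization into two quadratics over Q would force √(16614) ∈ Q (pairing opposite roots) or √78, √213 ∈ Q (other pairings), all impossible. Hence [Q(γ):Q] = 4 = [Q(√78, √213):Q], so Q(γ) = Q(√78, √213).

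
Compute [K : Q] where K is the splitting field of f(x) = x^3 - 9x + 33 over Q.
[K : Q] = 6

By the rational root test, any rational root of the monic integer polynomial f(x) = x^3 - 9x + 33 must be an integer dividing the constant term 33, i.e. one of ±{1, 3, 11, 33}. Evaluating: f(1) = 25, f(-1) = 41, f(3) = 33, f(-3) = 33, f(11) = 1265, f(-11) = -1199, f(33) = 35673, f(-33) = -35607; none is 0, so f has no rational root and is therefore irreducible over Q (a cubic with no linear factor over a field is irreducible). For an irreducible cubic, the Galois group is A_3 or S_3 according as the discriminant disc(f) = -4a^3 - 27b^2 = -4·(-9)^3 - 27·(33)^2 = -26487 is or is not a square in Q. Here disc(f) = -26487 is not a perfect square in Q, so the Galois group of f over Q is not contained in A_3 and must be all of S_3. The splitting field has degree |S_3| = 6 over Q, so [K : Q] = 6.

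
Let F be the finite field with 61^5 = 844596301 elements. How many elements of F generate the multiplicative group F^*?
There are φ(844596300) = 223496000 primitive elements

F_q^* is cyclic of order q - 1 = 844596300. A cyclic group of order m has exactly φ(m) generators. Here m = 844596300 = 2^2 · 3 · 5^2 · 131 · 21491, so the number of primitive elements is φ(844596300) = 223496000.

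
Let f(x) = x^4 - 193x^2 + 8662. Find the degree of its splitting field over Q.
[K : Q] = 4

Solving the quadratic in x^2: x^2 = (193 ± √(193^2 - 4·8662))/2 = (193 ± √2601)/2 = (193 ± 51)/2, giving x^2 = 71 or x^2 = 122. So f(x) = (x^2 - 71)(x^2 - 122) and the roots of f are ±√71, ±√122. Hence the splitting field is K = Q(√71, √122). Since 71 and 122 are distinct squarefree integers > 1, their product 8662 is not a perfect square, so √122 ∉ Q(√71). By the tower law [K:Q] = [Q(√71,√122):Q(√71)] · [Q(√71):Q] = 2 · 2 = 4.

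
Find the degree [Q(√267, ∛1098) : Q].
[Q(√267, ∛1098) : Q] = 6

Let L = Q(√267, ∛1098). Since Q(√267) ⊂ L and [Q(√267):Q] = 2, the tower law gives 2 | [L:Q]. Likewise Q(∛1098) ⊂ L with [Q(∛1098):Q] = 3 (because 1098 is not a perfect cube), so 3 | [L:Q]. As gcd(2,3) = 1, [L:Q] is divisible by 6. Conversely L is generated over Q by √267 and ∛1098, so [L:Q] ≤ 2·3 = 6. Therefore [Q(√267, ∛1098) : Q] = 6.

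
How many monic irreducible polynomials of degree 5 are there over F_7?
There are 3360 monic irreducible polynomials of degree 5 over F_7

Each element of F_{7^5} that lies in no proper subfield is a root of exactly one monic irreducible of degree 5 over F_7, and each such polynomial has 5 distinct roots in F_{7^5}. By Möbius inversion the count is N_7(5) = (1/5) Σ_{d|5} μ(5/d) · 7^d = (1/5)(μ(5)·7^1 + μ(1)·7^5) = 16800/5 = 3360.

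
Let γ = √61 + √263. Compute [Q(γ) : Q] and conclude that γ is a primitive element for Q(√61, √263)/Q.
[Q(γ) : Q] = 4 (equivalently, Q(γ) = Q(√61, √263))

Obviously Q(γ) ⊆ Q(√61, √263), and [Q(√61, √263):Q] = 4 (since 61, 263 are distinct squarefree integers > 1 with 16043 not a perfect square). To show equality we compute the minimal polynomial of γ. From γ = √61 + √263: γ^2 = 61 + 2√(16043) + 263 = 324 + 2√(16043), so γ^2 - 324 = 2√(16043); squaring, (γ^2 - 324)^2 = 4·16043, i.e. γ^4 - 648γ^2 + 104976 - 64172 = 0, i.e. γ^4 - 648γ^2 + 40804 = 0. So γ is a root of x^4 - 648x^2 + 40804. This polynomial is irreducible over Q: it has no rational root (each ±√61 ± √263 is irrational), and any factorization into two quadratics over Q would force √(16043) ∈ Q (pairing opposite roots) or √61, √263 ∈ Q (other pairings), all impossible. Hence [Q(γ):Q] = 4 = [Q(√61, √263):Q], so Q(γ) = Q(√61, √263).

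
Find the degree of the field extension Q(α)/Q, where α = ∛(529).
[Q(α):Q] = 3

The minimal polynomial of α is x^3 - 529, irreducible over Q since 529 is not a perfect cube (so x^3 - 529 has no rational root). Hence [Q(α):Q] = deg(m_α) = 3.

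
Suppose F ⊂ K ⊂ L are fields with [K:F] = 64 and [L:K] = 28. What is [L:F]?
[L:F] = 1792

The tower law says that for any tower of field extensions F ⊂ K ⊂ L with finite degrees, [L:F] = [L:K] · [K:F]. Here this gives [L:F] = 28 · 64 = 1792.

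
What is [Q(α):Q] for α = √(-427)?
[Q(α):Q] = 2

[Q(α):Q] equals the degree of the minimal polynomial of α. Here α^2 = -427 and x^2 + 427 is irreducible (d = -427 is squarefree, ≠ 1, hence not a square), so deg(m_α) = 2. Thus [Q(α):Q] = 2.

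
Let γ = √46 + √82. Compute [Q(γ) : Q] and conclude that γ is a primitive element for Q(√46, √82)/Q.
[Q(γ) : Q] = 4 (equivalently, Q(γ) = Q(√46, √82))

Obviously Q(γ) ⊆ Q(√46, √82), and [Q(√46, √82):Q] = 4 (since 46, 82 are distinct squarefree integers > 1 with 3772 not a perfect square). To show equality we compute the minimal polynomial of γ. From γ = √46 + √82: γ^2 = 46 + 2√(3772) + 82 = 128 + 2√(3772), so γ^2 - 128 = 2√(3772); squaring, (γ^2 - 128)^2 = 4·3772, i.e. γ^4 - 256γ^2 + 16384 - 15088 = 0, i.e. γ^4 - 256γ^2 + 1296 = 0. So γ is a root of x^4 - 256x^2 + 1296. This polynomial is irreducible over Q: it has no rational root (each ±√46 ± √82 is irrational), and any factorization into two quadratics over Q would force √(3772) ∈ Q (pairing opposite roots) or √46, √82 ∈ Q (other pairings), all impossible. Hence [Q(γ):Q] = 4 = [Q(√46, √82):Q], so Q(γ) = Q(√46, √82).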